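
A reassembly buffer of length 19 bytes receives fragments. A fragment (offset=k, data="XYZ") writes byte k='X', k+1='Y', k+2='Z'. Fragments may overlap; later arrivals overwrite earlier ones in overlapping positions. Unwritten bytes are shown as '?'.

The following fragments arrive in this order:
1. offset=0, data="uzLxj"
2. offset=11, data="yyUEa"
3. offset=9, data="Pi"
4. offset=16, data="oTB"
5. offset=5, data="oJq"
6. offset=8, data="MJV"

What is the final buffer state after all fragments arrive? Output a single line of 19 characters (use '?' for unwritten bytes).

Answer: uzLxjoJqMJVyyUEaoTB

Derivation:
Fragment 1: offset=0 data="uzLxj" -> buffer=uzLxj??????????????
Fragment 2: offset=11 data="yyUEa" -> buffer=uzLxj??????yyUEa???
Fragment 3: offset=9 data="Pi" -> buffer=uzLxj????PiyyUEa???
Fragment 4: offset=16 data="oTB" -> buffer=uzLxj????PiyyUEaoTB
Fragment 5: offset=5 data="oJq" -> buffer=uzLxjoJq?PiyyUEaoTB
Fragment 6: offset=8 data="MJV" -> buffer=uzLxjoJqMJVyyUEaoTB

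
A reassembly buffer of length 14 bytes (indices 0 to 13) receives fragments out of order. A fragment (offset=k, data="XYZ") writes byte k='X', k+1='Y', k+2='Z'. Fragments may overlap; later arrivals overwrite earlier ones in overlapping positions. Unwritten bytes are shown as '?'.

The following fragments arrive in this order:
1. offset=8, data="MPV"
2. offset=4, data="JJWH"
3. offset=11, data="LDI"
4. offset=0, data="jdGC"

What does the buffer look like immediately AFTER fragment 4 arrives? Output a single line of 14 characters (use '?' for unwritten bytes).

Answer: jdGCJJWHMPVLDI

Derivation:
Fragment 1: offset=8 data="MPV" -> buffer=????????MPV???
Fragment 2: offset=4 data="JJWH" -> buffer=????JJWHMPV???
Fragment 3: offset=11 data="LDI" -> buffer=????JJWHMPVLDI
Fragment 4: offset=0 data="jdGC" -> buffer=jdGCJJWHMPVLDI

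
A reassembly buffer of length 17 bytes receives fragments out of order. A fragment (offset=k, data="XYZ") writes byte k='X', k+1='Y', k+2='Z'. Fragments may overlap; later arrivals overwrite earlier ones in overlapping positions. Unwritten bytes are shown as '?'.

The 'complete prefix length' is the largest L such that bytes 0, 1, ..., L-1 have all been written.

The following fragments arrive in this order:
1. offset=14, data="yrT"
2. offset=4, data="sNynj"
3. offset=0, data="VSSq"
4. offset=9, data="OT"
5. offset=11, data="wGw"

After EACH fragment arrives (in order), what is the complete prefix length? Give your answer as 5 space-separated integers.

Answer: 0 0 9 11 17

Derivation:
Fragment 1: offset=14 data="yrT" -> buffer=??????????????yrT -> prefix_len=0
Fragment 2: offset=4 data="sNynj" -> buffer=????sNynj?????yrT -> prefix_len=0
Fragment 3: offset=0 data="VSSq" -> buffer=VSSqsNynj?????yrT -> prefix_len=9
Fragment 4: offset=9 data="OT" -> buffer=VSSqsNynjOT???yrT -> prefix_len=11
Fragment 5: offset=11 data="wGw" -> buffer=VSSqsNynjOTwGwyrT -> prefix_len=17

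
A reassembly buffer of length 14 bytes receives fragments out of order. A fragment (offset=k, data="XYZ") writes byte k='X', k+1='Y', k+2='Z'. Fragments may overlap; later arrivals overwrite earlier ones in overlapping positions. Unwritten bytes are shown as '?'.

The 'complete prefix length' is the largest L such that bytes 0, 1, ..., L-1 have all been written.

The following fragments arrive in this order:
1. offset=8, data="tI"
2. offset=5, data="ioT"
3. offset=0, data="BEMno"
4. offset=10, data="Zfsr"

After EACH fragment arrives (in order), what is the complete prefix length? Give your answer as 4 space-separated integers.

Fragment 1: offset=8 data="tI" -> buffer=????????tI???? -> prefix_len=0
Fragment 2: offset=5 data="ioT" -> buffer=?????ioTtI???? -> prefix_len=0
Fragment 3: offset=0 data="BEMno" -> buffer=BEMnoioTtI???? -> prefix_len=10
Fragment 4: offset=10 data="Zfsr" -> buffer=BEMnoioTtIZfsr -> prefix_len=14

Answer: 0 0 10 14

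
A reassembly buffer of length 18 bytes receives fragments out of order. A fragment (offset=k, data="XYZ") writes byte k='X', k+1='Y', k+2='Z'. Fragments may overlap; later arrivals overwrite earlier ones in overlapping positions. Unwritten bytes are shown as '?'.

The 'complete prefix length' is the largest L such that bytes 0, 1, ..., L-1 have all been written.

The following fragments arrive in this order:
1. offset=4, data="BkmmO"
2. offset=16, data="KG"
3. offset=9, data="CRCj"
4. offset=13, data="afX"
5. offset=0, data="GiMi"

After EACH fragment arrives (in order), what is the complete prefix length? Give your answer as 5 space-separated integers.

Fragment 1: offset=4 data="BkmmO" -> buffer=????BkmmO????????? -> prefix_len=0
Fragment 2: offset=16 data="KG" -> buffer=????BkmmO???????KG -> prefix_len=0
Fragment 3: offset=9 data="CRCj" -> buffer=????BkmmOCRCj???KG -> prefix_len=0
Fragment 4: offset=13 data="afX" -> buffer=????BkmmOCRCjafXKG -> prefix_len=0
Fragment 5: offset=0 data="GiMi" -> buffer=GiMiBkmmOCRCjafXKG -> prefix_len=18

Answer: 0 0 0 0 18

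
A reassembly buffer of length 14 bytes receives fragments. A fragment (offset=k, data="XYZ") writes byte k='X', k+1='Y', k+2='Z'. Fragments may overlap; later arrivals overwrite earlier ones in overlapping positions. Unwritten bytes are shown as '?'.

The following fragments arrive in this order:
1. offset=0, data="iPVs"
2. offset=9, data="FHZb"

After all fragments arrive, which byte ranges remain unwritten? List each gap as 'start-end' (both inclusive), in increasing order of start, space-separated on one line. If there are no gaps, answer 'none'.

Fragment 1: offset=0 len=4
Fragment 2: offset=9 len=4
Gaps: 4-8 13-13

Answer: 4-8 13-13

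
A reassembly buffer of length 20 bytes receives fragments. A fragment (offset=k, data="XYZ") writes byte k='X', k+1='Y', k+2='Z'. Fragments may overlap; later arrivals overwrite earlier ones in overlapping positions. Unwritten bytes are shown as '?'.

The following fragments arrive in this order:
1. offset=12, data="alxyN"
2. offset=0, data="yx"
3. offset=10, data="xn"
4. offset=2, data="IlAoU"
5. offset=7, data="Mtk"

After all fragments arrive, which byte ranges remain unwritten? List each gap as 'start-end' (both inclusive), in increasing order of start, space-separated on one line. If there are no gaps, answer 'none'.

Answer: 17-19

Derivation:
Fragment 1: offset=12 len=5
Fragment 2: offset=0 len=2
Fragment 3: offset=10 len=2
Fragment 4: offset=2 len=5
Fragment 5: offset=7 len=3
Gaps: 17-19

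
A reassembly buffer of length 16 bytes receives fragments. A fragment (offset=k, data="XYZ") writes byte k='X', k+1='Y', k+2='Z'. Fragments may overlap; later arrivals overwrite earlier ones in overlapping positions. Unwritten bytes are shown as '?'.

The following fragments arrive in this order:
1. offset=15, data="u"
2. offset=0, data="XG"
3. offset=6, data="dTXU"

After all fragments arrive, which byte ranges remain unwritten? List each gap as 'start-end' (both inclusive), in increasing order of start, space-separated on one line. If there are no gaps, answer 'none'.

Answer: 2-5 10-14

Derivation:
Fragment 1: offset=15 len=1
Fragment 2: offset=0 len=2
Fragment 3: offset=6 len=4
Gaps: 2-5 10-14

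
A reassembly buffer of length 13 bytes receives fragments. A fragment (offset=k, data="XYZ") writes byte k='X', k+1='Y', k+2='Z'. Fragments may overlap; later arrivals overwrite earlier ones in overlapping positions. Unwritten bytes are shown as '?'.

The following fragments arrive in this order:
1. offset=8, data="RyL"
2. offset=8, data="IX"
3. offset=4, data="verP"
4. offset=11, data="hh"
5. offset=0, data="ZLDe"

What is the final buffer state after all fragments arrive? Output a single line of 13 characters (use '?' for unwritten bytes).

Fragment 1: offset=8 data="RyL" -> buffer=????????RyL??
Fragment 2: offset=8 data="IX" -> buffer=????????IXL??
Fragment 3: offset=4 data="verP" -> buffer=????verPIXL??
Fragment 4: offset=11 data="hh" -> buffer=????verPIXLhh
Fragment 5: offset=0 data="ZLDe" -> buffer=ZLDeverPIXLhh

Answer: ZLDeverPIXLhh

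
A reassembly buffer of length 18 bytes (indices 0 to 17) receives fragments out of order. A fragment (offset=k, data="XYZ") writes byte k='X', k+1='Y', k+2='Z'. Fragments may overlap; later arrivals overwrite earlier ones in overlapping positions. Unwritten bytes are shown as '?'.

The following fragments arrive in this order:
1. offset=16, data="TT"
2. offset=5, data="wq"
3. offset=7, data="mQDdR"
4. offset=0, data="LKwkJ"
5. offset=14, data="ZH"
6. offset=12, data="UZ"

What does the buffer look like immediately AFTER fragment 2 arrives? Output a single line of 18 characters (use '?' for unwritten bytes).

Answer: ?????wq?????????TT

Derivation:
Fragment 1: offset=16 data="TT" -> buffer=????????????????TT
Fragment 2: offset=5 data="wq" -> buffer=?????wq?????????TT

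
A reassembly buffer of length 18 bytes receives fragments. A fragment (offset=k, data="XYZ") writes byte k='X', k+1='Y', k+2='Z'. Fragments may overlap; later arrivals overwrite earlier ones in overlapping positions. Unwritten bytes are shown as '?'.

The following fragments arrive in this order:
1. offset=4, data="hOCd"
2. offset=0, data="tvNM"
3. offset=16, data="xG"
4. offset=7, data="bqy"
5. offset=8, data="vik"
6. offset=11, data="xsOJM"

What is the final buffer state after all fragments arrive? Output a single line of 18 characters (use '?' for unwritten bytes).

Answer: tvNMhOCbvikxsOJMxG

Derivation:
Fragment 1: offset=4 data="hOCd" -> buffer=????hOCd??????????
Fragment 2: offset=0 data="tvNM" -> buffer=tvNMhOCd??????????
Fragment 3: offset=16 data="xG" -> buffer=tvNMhOCd????????xG
Fragment 4: offset=7 data="bqy" -> buffer=tvNMhOCbqy??????xG
Fragment 5: offset=8 data="vik" -> buffer=tvNMhOCbvik?????xG
Fragment 6: offset=11 data="xsOJM" -> buffer=tvNMhOCbvikxsOJMxG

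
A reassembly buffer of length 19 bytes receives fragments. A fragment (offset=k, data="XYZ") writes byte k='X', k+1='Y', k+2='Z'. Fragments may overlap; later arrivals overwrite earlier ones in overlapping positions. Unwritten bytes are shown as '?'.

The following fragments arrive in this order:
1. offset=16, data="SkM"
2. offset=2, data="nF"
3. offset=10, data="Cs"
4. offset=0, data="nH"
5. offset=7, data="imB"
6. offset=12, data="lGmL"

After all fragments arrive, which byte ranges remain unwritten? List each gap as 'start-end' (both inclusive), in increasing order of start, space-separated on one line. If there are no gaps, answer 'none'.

Answer: 4-6

Derivation:
Fragment 1: offset=16 len=3
Fragment 2: offset=2 len=2
Fragment 3: offset=10 len=2
Fragment 4: offset=0 len=2
Fragment 5: offset=7 len=3
Fragment 6: offset=12 len=4
Gaps: 4-6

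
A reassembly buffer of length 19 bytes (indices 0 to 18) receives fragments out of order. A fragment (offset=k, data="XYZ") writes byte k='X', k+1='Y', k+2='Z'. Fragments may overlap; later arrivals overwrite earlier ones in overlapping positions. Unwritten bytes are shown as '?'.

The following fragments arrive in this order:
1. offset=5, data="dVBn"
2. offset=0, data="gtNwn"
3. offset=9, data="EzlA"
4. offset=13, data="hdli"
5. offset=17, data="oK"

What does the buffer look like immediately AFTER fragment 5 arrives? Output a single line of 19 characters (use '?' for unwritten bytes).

Answer: gtNwndVBnEzlAhdlioK

Derivation:
Fragment 1: offset=5 data="dVBn" -> buffer=?????dVBn??????????
Fragment 2: offset=0 data="gtNwn" -> buffer=gtNwndVBn??????????
Fragment 3: offset=9 data="EzlA" -> buffer=gtNwndVBnEzlA??????
Fragment 4: offset=13 data="hdli" -> buffer=gtNwndVBnEzlAhdli??
Fragment 5: offset=17 data="oK" -> buffer=gtNwndVBnEzlAhdlioK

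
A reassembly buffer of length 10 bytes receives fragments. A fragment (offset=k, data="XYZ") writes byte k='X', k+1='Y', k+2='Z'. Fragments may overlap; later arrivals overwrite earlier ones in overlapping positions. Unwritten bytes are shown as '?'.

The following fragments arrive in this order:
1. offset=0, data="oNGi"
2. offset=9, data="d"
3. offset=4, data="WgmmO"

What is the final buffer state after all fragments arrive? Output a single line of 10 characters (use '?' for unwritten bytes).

Answer: oNGiWgmmOd

Derivation:
Fragment 1: offset=0 data="oNGi" -> buffer=oNGi??????
Fragment 2: offset=9 data="d" -> buffer=oNGi?????d
Fragment 3: offset=4 data="WgmmO" -> buffer=oNGiWgmmOd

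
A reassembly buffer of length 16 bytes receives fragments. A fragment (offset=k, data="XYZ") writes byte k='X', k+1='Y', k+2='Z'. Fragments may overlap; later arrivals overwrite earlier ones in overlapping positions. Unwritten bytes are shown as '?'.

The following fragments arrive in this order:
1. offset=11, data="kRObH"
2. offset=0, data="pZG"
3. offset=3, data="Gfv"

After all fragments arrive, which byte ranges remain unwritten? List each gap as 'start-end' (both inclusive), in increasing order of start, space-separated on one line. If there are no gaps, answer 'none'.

Fragment 1: offset=11 len=5
Fragment 2: offset=0 len=3
Fragment 3: offset=3 len=3
Gaps: 6-10

Answer: 6-10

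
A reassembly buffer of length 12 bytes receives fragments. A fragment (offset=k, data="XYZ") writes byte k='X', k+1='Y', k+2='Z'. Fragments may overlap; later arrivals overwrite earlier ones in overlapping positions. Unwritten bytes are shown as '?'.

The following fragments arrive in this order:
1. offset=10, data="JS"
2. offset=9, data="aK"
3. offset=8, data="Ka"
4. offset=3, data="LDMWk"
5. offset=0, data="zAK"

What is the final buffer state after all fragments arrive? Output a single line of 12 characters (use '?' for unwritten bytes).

Fragment 1: offset=10 data="JS" -> buffer=??????????JS
Fragment 2: offset=9 data="aK" -> buffer=?????????aKS
Fragment 3: offset=8 data="Ka" -> buffer=????????KaKS
Fragment 4: offset=3 data="LDMWk" -> buffer=???LDMWkKaKS
Fragment 5: offset=0 data="zAK" -> buffer=zAKLDMWkKaKS

Answer: zAKLDMWkKaKS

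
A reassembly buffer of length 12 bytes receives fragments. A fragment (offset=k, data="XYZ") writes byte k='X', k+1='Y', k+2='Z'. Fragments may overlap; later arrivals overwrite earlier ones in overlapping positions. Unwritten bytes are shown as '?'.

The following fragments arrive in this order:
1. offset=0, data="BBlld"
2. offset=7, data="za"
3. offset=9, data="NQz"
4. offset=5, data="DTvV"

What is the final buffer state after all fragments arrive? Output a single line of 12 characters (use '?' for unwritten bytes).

Answer: BBlldDTvVNQz

Derivation:
Fragment 1: offset=0 data="BBlld" -> buffer=BBlld???????
Fragment 2: offset=7 data="za" -> buffer=BBlld??za???
Fragment 3: offset=9 data="NQz" -> buffer=BBlld??zaNQz
Fragment 4: offset=5 data="DTvV" -> buffer=BBlldDTvVNQz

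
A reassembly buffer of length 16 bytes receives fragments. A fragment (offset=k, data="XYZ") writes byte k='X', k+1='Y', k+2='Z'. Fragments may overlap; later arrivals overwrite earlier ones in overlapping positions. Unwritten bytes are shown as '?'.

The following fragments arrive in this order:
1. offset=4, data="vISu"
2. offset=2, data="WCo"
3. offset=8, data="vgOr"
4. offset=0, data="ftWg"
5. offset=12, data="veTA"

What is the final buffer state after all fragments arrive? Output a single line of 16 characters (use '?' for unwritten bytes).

Fragment 1: offset=4 data="vISu" -> buffer=????vISu????????
Fragment 2: offset=2 data="WCo" -> buffer=??WCoISu????????
Fragment 3: offset=8 data="vgOr" -> buffer=??WCoISuvgOr????
Fragment 4: offset=0 data="ftWg" -> buffer=ftWgoISuvgOr????
Fragment 5: offset=12 data="veTA" -> buffer=ftWgoISuvgOrveTA

Answer: ftWgoISuvgOrveTA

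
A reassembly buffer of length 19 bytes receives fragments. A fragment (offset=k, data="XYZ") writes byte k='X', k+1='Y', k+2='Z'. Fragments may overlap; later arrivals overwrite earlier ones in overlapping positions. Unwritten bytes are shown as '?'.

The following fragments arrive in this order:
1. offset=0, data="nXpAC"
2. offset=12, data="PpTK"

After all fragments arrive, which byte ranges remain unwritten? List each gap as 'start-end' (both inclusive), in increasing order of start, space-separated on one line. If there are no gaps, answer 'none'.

Fragment 1: offset=0 len=5
Fragment 2: offset=12 len=4
Gaps: 5-11 16-18

Answer: 5-11 16-18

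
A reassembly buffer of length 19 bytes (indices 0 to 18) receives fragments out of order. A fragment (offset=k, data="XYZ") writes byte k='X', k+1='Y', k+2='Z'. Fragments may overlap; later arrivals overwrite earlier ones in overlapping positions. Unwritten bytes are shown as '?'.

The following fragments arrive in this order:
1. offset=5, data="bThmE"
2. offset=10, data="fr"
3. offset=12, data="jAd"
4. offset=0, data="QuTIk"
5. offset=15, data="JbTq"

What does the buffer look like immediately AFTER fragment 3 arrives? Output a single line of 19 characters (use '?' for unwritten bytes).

Answer: ?????bThmEfrjAd????

Derivation:
Fragment 1: offset=5 data="bThmE" -> buffer=?????bThmE?????????
Fragment 2: offset=10 data="fr" -> buffer=?????bThmEfr???????
Fragment 3: offset=12 data="jAd" -> buffer=?????bThmEfrjAd????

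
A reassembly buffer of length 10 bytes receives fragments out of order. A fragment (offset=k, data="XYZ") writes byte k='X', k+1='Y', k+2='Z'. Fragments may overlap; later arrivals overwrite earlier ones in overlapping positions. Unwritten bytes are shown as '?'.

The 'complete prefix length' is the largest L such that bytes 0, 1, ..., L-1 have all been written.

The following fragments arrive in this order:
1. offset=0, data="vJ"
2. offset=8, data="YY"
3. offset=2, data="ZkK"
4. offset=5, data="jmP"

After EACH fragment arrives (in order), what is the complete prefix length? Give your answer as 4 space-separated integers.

Fragment 1: offset=0 data="vJ" -> buffer=vJ???????? -> prefix_len=2
Fragment 2: offset=8 data="YY" -> buffer=vJ??????YY -> prefix_len=2
Fragment 3: offset=2 data="ZkK" -> buffer=vJZkK???YY -> prefix_len=5
Fragment 4: offset=5 data="jmP" -> buffer=vJZkKjmPYY -> prefix_len=10

Answer: 2 2 5 10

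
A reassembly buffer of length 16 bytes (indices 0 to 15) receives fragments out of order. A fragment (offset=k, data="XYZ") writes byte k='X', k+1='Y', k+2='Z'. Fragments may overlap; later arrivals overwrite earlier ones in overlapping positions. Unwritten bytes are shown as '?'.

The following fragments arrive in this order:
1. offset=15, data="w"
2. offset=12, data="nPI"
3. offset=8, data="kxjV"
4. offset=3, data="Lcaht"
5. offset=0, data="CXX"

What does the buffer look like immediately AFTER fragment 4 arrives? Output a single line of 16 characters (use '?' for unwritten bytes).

Answer: ???LcahtkxjVnPIw

Derivation:
Fragment 1: offset=15 data="w" -> buffer=???????????????w
Fragment 2: offset=12 data="nPI" -> buffer=????????????nPIw
Fragment 3: offset=8 data="kxjV" -> buffer=????????kxjVnPIw
Fragment 4: offset=3 data="Lcaht" -> buffer=???LcahtkxjVnPIw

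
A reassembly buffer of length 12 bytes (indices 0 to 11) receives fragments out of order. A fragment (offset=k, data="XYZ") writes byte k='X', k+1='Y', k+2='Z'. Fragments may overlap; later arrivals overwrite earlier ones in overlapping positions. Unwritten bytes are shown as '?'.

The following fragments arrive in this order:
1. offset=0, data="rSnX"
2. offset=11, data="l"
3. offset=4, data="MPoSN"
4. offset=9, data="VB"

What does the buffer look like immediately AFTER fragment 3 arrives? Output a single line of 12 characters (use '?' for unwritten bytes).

Answer: rSnXMPoSN??l

Derivation:
Fragment 1: offset=0 data="rSnX" -> buffer=rSnX????????
Fragment 2: offset=11 data="l" -> buffer=rSnX???????l
Fragment 3: offset=4 data="MPoSN" -> buffer=rSnXMPoSN??l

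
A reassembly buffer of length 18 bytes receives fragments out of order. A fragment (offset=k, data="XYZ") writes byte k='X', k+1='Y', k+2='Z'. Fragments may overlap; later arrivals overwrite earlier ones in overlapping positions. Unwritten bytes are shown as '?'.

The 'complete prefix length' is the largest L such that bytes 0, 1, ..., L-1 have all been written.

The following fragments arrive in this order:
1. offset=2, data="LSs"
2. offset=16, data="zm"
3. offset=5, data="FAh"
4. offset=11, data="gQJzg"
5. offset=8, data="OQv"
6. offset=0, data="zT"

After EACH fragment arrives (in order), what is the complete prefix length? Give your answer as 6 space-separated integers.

Fragment 1: offset=2 data="LSs" -> buffer=??LSs????????????? -> prefix_len=0
Fragment 2: offset=16 data="zm" -> buffer=??LSs???????????zm -> prefix_len=0
Fragment 3: offset=5 data="FAh" -> buffer=??LSsFAh????????zm -> prefix_len=0
Fragment 4: offset=11 data="gQJzg" -> buffer=??LSsFAh???gQJzgzm -> prefix_len=0
Fragment 5: offset=8 data="OQv" -> buffer=??LSsFAhOQvgQJzgzm -> prefix_len=0
Fragment 6: offset=0 data="zT" -> buffer=zTLSsFAhOQvgQJzgzm -> prefix_len=18

Answer: 0 0 0 0 0 18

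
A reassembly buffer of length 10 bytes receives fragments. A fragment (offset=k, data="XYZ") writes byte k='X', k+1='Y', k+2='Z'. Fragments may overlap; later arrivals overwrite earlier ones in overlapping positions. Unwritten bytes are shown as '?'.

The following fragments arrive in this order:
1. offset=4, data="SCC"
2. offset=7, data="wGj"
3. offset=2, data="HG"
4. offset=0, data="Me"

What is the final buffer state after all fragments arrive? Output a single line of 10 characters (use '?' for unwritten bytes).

Fragment 1: offset=4 data="SCC" -> buffer=????SCC???
Fragment 2: offset=7 data="wGj" -> buffer=????SCCwGj
Fragment 3: offset=2 data="HG" -> buffer=??HGSCCwGj
Fragment 4: offset=0 data="Me" -> buffer=MeHGSCCwGj

Answer: MeHGSCCwGj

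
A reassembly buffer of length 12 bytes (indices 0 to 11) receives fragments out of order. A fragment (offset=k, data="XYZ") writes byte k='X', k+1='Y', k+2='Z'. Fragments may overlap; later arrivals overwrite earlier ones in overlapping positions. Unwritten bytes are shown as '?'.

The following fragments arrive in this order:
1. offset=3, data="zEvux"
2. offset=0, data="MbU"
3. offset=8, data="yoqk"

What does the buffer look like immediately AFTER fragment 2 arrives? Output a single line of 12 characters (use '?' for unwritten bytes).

Answer: MbUzEvux????

Derivation:
Fragment 1: offset=3 data="zEvux" -> buffer=???zEvux????
Fragment 2: offset=0 data="MbU" -> buffer=MbUzEvux????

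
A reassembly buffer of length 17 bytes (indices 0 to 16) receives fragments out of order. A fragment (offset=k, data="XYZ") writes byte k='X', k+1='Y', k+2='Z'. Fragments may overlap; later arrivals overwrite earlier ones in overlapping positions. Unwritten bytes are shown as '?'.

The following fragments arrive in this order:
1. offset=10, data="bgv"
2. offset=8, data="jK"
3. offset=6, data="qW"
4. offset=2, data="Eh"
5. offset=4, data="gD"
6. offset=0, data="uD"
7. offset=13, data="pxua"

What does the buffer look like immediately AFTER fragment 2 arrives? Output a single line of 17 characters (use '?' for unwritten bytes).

Answer: ????????jKbgv????

Derivation:
Fragment 1: offset=10 data="bgv" -> buffer=??????????bgv????
Fragment 2: offset=8 data="jK" -> buffer=????????jKbgv????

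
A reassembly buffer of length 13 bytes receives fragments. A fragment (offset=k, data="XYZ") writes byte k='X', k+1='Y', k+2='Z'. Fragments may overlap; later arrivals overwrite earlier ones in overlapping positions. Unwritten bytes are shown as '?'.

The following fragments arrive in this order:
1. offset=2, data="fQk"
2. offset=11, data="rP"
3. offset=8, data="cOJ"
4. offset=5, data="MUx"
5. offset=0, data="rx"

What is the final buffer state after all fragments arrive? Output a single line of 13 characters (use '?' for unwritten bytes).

Fragment 1: offset=2 data="fQk" -> buffer=??fQk????????
Fragment 2: offset=11 data="rP" -> buffer=??fQk??????rP
Fragment 3: offset=8 data="cOJ" -> buffer=??fQk???cOJrP
Fragment 4: offset=5 data="MUx" -> buffer=??fQkMUxcOJrP
Fragment 5: offset=0 data="rx" -> buffer=rxfQkMUxcOJrP

Answer: rxfQkMUxcOJrP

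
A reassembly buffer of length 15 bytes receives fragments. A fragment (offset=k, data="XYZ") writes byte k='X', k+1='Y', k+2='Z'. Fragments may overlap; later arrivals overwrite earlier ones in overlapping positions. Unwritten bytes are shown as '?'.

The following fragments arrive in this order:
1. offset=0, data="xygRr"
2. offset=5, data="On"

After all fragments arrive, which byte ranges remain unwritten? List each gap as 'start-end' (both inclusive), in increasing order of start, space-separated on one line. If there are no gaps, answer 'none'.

Answer: 7-14

Derivation:
Fragment 1: offset=0 len=5
Fragment 2: offset=5 len=2
Gaps: 7-14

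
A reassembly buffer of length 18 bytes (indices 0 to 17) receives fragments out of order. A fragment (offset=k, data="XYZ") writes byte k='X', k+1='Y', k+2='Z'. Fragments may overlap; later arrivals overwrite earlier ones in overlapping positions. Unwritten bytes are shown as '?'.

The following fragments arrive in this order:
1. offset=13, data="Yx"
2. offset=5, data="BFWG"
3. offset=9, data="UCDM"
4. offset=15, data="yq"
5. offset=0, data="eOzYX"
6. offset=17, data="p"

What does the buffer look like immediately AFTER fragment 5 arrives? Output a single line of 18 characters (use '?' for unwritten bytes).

Answer: eOzYXBFWGUCDMYxyq?

Derivation:
Fragment 1: offset=13 data="Yx" -> buffer=?????????????Yx???
Fragment 2: offset=5 data="BFWG" -> buffer=?????BFWG????Yx???
Fragment 3: offset=9 data="UCDM" -> buffer=?????BFWGUCDMYx???
Fragment 4: offset=15 data="yq" -> buffer=?????BFWGUCDMYxyq?
Fragment 5: offset=0 data="eOzYX" -> buffer=eOzYXBFWGUCDMYxyq?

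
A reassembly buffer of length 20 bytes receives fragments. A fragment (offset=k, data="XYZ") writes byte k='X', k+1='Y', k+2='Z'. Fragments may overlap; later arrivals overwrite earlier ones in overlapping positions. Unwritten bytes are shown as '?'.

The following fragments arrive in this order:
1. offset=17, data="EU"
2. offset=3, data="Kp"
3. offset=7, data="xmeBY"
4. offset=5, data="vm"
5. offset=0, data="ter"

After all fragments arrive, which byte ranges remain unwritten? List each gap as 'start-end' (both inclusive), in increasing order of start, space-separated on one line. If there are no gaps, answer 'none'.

Answer: 12-16 19-19

Derivation:
Fragment 1: offset=17 len=2
Fragment 2: offset=3 len=2
Fragment 3: offset=7 len=5
Fragment 4: offset=5 len=2
Fragment 5: offset=0 len=3
Gaps: 12-16 19-19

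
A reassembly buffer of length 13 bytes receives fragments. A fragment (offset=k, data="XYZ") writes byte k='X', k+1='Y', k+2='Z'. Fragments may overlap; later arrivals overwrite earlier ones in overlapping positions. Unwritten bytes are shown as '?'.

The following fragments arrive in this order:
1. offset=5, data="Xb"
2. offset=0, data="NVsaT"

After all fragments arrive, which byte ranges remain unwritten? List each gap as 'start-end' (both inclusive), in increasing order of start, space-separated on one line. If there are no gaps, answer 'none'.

Answer: 7-12

Derivation:
Fragment 1: offset=5 len=2
Fragment 2: offset=0 len=5
Gaps: 7-12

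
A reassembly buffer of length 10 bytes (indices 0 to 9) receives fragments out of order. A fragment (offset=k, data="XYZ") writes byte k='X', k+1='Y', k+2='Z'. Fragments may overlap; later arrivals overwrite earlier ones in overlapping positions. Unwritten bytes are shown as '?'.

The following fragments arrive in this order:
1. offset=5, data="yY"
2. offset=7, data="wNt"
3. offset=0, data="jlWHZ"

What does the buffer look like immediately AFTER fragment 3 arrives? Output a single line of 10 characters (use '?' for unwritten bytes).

Fragment 1: offset=5 data="yY" -> buffer=?????yY???
Fragment 2: offset=7 data="wNt" -> buffer=?????yYwNt
Fragment 3: offset=0 data="jlWHZ" -> buffer=jlWHZyYwNt

Answer: jlWHZyYwNt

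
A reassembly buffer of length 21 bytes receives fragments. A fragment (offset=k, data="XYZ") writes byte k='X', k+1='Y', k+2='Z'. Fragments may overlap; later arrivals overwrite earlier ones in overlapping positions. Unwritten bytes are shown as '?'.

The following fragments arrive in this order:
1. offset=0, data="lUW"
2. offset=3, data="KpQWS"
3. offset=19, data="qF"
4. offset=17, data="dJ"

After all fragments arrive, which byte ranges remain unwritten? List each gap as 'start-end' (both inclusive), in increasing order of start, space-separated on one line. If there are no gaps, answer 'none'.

Fragment 1: offset=0 len=3
Fragment 2: offset=3 len=5
Fragment 3: offset=19 len=2
Fragment 4: offset=17 len=2
Gaps: 8-16

Answer: 8-16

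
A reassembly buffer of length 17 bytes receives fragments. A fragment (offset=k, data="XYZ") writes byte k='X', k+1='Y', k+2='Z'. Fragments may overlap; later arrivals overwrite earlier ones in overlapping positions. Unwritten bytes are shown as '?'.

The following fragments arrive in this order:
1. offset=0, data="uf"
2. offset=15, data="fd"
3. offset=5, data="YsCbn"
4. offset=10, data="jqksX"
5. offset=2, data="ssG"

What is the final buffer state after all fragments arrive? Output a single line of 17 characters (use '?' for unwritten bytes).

Answer: ufssGYsCbnjqksXfd

Derivation:
Fragment 1: offset=0 data="uf" -> buffer=uf???????????????
Fragment 2: offset=15 data="fd" -> buffer=uf?????????????fd
Fragment 3: offset=5 data="YsCbn" -> buffer=uf???YsCbn?????fd
Fragment 4: offset=10 data="jqksX" -> buffer=uf???YsCbnjqksXfd
Fragment 5: offset=2 data="ssG" -> buffer=ufssGYsCbnjqksXfd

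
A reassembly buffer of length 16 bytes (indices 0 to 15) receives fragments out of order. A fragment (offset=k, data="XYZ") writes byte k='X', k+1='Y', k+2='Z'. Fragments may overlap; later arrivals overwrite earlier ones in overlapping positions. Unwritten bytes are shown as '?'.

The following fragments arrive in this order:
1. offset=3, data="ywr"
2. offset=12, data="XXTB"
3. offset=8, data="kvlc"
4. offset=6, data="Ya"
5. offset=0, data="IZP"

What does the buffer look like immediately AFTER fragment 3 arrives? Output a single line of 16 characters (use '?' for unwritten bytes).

Answer: ???ywr??kvlcXXTB

Derivation:
Fragment 1: offset=3 data="ywr" -> buffer=???ywr??????????
Fragment 2: offset=12 data="XXTB" -> buffer=???ywr??????XXTB
Fragment 3: offset=8 data="kvlc" -> buffer=???ywr??kvlcXXTB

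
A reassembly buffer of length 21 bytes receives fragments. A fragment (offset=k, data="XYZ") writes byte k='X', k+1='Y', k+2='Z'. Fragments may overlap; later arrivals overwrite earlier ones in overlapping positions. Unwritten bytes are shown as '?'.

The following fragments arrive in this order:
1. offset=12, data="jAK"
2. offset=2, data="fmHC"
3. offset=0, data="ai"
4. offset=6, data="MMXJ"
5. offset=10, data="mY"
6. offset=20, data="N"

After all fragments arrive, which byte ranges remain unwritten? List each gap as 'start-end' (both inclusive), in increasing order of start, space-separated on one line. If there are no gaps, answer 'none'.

Answer: 15-19

Derivation:
Fragment 1: offset=12 len=3
Fragment 2: offset=2 len=4
Fragment 3: offset=0 len=2
Fragment 4: offset=6 len=4
Fragment 5: offset=10 len=2
Fragment 6: offset=20 len=1
Gaps: 15-19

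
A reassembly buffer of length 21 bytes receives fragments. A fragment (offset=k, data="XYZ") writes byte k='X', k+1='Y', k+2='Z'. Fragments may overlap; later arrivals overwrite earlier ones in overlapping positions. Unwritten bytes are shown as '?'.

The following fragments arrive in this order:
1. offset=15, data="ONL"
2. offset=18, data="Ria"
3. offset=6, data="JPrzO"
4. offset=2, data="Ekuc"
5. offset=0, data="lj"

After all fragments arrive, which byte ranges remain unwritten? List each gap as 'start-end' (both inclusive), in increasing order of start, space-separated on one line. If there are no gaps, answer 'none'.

Fragment 1: offset=15 len=3
Fragment 2: offset=18 len=3
Fragment 3: offset=6 len=5
Fragment 4: offset=2 len=4
Fragment 5: offset=0 len=2
Gaps: 11-14

Answer: 11-14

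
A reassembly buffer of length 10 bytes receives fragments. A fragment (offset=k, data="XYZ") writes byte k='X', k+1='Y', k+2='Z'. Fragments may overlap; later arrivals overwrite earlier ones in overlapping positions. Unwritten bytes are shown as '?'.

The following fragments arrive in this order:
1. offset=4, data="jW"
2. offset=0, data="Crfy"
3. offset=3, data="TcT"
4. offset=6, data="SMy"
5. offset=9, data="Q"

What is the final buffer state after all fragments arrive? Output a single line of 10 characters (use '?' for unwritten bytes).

Fragment 1: offset=4 data="jW" -> buffer=????jW????
Fragment 2: offset=0 data="Crfy" -> buffer=CrfyjW????
Fragment 3: offset=3 data="TcT" -> buffer=CrfTcT????
Fragment 4: offset=6 data="SMy" -> buffer=CrfTcTSMy?
Fragment 5: offset=9 data="Q" -> buffer=CrfTcTSMyQ

Answer: CrfTcTSMyQ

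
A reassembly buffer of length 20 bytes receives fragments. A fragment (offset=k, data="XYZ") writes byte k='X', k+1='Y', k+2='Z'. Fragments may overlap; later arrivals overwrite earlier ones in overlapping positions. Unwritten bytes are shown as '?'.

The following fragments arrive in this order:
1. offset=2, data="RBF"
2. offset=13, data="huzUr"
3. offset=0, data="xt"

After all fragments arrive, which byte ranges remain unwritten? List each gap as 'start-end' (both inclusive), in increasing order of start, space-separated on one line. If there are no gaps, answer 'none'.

Answer: 5-12 18-19

Derivation:
Fragment 1: offset=2 len=3
Fragment 2: offset=13 len=5
Fragment 3: offset=0 len=2
Gaps: 5-12 18-19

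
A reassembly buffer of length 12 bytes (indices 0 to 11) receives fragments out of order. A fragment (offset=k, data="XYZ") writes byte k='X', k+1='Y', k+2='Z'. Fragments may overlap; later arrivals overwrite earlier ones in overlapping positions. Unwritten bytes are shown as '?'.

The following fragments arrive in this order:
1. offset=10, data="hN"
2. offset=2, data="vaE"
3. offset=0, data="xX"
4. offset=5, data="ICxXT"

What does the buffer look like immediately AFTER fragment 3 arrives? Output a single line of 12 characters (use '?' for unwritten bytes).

Fragment 1: offset=10 data="hN" -> buffer=??????????hN
Fragment 2: offset=2 data="vaE" -> buffer=??vaE?????hN
Fragment 3: offset=0 data="xX" -> buffer=xXvaE?????hN

Answer: xXvaE?????hN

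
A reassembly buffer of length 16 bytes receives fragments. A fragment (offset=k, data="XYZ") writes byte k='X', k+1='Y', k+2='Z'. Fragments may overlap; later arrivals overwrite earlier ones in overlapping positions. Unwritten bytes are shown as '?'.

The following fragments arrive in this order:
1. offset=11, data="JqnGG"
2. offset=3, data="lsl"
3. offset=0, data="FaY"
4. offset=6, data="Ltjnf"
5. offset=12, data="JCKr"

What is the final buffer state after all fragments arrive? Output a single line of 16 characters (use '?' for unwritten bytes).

Answer: FaYlslLtjnfJJCKr

Derivation:
Fragment 1: offset=11 data="JqnGG" -> buffer=???????????JqnGG
Fragment 2: offset=3 data="lsl" -> buffer=???lsl?????JqnGG
Fragment 3: offset=0 data="FaY" -> buffer=FaYlsl?????JqnGG
Fragment 4: offset=6 data="Ltjnf" -> buffer=FaYlslLtjnfJqnGG
Fragment 5: offset=12 data="JCKr" -> buffer=FaYlslLtjnfJJCKr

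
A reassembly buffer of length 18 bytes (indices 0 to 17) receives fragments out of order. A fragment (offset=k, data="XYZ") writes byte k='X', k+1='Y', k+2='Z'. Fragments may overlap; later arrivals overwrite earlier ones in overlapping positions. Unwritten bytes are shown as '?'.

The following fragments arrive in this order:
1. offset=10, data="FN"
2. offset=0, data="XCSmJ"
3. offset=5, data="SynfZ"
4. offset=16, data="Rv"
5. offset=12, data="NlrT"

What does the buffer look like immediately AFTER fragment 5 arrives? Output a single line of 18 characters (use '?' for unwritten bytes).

Fragment 1: offset=10 data="FN" -> buffer=??????????FN??????
Fragment 2: offset=0 data="XCSmJ" -> buffer=XCSmJ?????FN??????
Fragment 3: offset=5 data="SynfZ" -> buffer=XCSmJSynfZFN??????
Fragment 4: offset=16 data="Rv" -> buffer=XCSmJSynfZFN????Rv
Fragment 5: offset=12 data="NlrT" -> buffer=XCSmJSynfZFNNlrTRv

Answer: XCSmJSynfZFNNlrTRv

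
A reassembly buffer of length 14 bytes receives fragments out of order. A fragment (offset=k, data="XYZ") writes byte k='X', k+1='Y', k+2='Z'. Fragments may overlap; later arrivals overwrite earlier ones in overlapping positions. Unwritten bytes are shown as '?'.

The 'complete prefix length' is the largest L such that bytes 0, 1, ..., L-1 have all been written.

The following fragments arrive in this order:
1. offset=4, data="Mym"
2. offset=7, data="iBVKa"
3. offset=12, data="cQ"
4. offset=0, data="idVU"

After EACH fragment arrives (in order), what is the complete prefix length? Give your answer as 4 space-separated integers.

Answer: 0 0 0 14

Derivation:
Fragment 1: offset=4 data="Mym" -> buffer=????Mym??????? -> prefix_len=0
Fragment 2: offset=7 data="iBVKa" -> buffer=????MymiBVKa?? -> prefix_len=0
Fragment 3: offset=12 data="cQ" -> buffer=????MymiBVKacQ -> prefix_len=0
Fragment 4: offset=0 data="idVU" -> buffer=idVUMymiBVKacQ -> prefix_len=14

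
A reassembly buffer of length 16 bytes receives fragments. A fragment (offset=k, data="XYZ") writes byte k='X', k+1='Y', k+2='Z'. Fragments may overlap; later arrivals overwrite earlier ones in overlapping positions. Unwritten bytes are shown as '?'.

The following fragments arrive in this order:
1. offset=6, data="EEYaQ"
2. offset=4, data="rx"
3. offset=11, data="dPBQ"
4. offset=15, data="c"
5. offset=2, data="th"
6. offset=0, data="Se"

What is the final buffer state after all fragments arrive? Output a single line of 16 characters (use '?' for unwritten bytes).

Fragment 1: offset=6 data="EEYaQ" -> buffer=??????EEYaQ?????
Fragment 2: offset=4 data="rx" -> buffer=????rxEEYaQ?????
Fragment 3: offset=11 data="dPBQ" -> buffer=????rxEEYaQdPBQ?
Fragment 4: offset=15 data="c" -> buffer=????rxEEYaQdPBQc
Fragment 5: offset=2 data="th" -> buffer=??thrxEEYaQdPBQc
Fragment 6: offset=0 data="Se" -> buffer=SethrxEEYaQdPBQc

Answer: SethrxEEYaQdPBQc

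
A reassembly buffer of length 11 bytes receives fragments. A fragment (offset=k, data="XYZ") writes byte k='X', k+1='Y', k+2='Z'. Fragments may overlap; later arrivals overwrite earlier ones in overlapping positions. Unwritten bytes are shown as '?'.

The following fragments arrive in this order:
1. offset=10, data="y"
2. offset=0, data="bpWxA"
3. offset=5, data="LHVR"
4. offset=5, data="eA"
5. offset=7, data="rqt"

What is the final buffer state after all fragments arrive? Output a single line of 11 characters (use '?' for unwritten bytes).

Fragment 1: offset=10 data="y" -> buffer=??????????y
Fragment 2: offset=0 data="bpWxA" -> buffer=bpWxA?????y
Fragment 3: offset=5 data="LHVR" -> buffer=bpWxALHVR?y
Fragment 4: offset=5 data="eA" -> buffer=bpWxAeAVR?y
Fragment 5: offset=7 data="rqt" -> buffer=bpWxAeArqty

Answer: bpWxAeArqty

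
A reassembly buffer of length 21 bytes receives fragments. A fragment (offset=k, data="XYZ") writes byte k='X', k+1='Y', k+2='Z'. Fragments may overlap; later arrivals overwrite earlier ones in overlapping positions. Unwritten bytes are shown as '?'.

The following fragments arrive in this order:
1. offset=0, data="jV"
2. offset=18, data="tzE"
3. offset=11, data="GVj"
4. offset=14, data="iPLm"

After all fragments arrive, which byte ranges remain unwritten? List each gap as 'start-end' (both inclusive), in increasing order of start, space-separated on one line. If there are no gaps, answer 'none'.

Answer: 2-10

Derivation:
Fragment 1: offset=0 len=2
Fragment 2: offset=18 len=3
Fragment 3: offset=11 len=3
Fragment 4: offset=14 len=4
Gaps: 2-10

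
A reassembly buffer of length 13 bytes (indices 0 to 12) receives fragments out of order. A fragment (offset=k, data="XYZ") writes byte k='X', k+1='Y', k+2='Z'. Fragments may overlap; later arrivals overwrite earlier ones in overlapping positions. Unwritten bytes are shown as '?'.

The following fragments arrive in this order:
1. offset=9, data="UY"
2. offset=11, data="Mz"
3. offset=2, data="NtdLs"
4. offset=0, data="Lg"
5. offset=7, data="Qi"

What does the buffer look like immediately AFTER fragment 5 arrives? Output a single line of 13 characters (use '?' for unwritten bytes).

Fragment 1: offset=9 data="UY" -> buffer=?????????UY??
Fragment 2: offset=11 data="Mz" -> buffer=?????????UYMz
Fragment 3: offset=2 data="NtdLs" -> buffer=??NtdLs??UYMz
Fragment 4: offset=0 data="Lg" -> buffer=LgNtdLs??UYMz
Fragment 5: offset=7 data="Qi" -> buffer=LgNtdLsQiUYMz

Answer: LgNtdLsQiUYMz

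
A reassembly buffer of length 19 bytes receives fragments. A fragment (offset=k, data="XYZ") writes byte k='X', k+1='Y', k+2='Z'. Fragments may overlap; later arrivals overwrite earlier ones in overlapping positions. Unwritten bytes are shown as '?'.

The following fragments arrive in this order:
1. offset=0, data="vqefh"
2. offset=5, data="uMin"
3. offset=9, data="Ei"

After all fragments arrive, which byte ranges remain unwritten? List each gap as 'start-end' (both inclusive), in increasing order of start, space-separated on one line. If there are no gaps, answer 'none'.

Answer: 11-18

Derivation:
Fragment 1: offset=0 len=5
Fragment 2: offset=5 len=4
Fragment 3: offset=9 len=2
Gaps: 11-18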